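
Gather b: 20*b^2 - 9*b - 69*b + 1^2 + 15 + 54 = 20*b^2 - 78*b + 70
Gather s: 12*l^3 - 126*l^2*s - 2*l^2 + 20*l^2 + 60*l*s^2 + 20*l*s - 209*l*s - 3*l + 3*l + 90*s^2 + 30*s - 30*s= 12*l^3 + 18*l^2 + s^2*(60*l + 90) + s*(-126*l^2 - 189*l)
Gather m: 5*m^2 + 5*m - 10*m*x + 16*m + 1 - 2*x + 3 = 5*m^2 + m*(21 - 10*x) - 2*x + 4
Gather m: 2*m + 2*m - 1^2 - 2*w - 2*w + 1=4*m - 4*w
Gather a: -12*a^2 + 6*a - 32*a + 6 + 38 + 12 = -12*a^2 - 26*a + 56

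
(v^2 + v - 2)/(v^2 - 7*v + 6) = (v + 2)/(v - 6)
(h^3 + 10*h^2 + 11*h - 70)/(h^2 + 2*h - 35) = (h^2 + 3*h - 10)/(h - 5)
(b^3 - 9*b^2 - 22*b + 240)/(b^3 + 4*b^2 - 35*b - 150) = (b - 8)/(b + 5)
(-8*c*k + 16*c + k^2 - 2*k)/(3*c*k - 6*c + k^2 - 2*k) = (-8*c + k)/(3*c + k)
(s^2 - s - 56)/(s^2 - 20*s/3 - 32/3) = 3*(s + 7)/(3*s + 4)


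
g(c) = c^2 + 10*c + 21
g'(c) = 2*c + 10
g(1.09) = 33.09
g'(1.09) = 12.18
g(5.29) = 101.88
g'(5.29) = 20.58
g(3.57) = 69.44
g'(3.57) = 17.14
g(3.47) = 67.74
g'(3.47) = 16.94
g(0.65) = 27.92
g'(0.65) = 11.30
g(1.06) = 32.72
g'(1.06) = 12.12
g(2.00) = 45.00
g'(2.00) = 14.00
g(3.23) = 63.73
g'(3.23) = 16.46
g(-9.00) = 12.00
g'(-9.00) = -8.00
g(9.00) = 192.00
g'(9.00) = 28.00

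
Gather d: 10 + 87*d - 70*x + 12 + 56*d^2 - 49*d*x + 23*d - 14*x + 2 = 56*d^2 + d*(110 - 49*x) - 84*x + 24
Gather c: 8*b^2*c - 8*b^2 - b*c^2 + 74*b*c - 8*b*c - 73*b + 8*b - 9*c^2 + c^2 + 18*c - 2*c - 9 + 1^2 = -8*b^2 - 65*b + c^2*(-b - 8) + c*(8*b^2 + 66*b + 16) - 8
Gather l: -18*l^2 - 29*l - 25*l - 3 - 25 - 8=-18*l^2 - 54*l - 36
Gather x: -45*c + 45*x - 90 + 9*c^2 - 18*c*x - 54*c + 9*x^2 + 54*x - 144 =9*c^2 - 99*c + 9*x^2 + x*(99 - 18*c) - 234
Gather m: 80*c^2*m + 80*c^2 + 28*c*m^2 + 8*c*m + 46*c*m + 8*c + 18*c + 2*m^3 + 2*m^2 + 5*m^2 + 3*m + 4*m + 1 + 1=80*c^2 + 26*c + 2*m^3 + m^2*(28*c + 7) + m*(80*c^2 + 54*c + 7) + 2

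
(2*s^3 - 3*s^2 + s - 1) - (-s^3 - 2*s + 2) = 3*s^3 - 3*s^2 + 3*s - 3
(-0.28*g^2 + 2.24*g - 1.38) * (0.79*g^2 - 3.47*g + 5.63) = -0.2212*g^4 + 2.7412*g^3 - 10.4394*g^2 + 17.3998*g - 7.7694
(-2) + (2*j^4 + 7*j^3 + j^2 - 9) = 2*j^4 + 7*j^3 + j^2 - 11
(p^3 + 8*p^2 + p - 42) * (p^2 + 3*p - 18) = p^5 + 11*p^4 + 7*p^3 - 183*p^2 - 144*p + 756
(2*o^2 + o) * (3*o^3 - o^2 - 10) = 6*o^5 + o^4 - o^3 - 20*o^2 - 10*o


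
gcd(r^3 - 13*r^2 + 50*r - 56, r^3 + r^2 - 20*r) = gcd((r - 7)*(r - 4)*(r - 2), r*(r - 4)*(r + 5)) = r - 4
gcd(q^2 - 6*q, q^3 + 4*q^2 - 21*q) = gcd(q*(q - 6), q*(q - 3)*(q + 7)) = q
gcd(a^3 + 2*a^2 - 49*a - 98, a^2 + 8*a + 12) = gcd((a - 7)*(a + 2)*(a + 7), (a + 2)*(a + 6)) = a + 2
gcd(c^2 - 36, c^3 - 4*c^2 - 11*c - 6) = c - 6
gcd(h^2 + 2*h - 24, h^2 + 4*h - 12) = h + 6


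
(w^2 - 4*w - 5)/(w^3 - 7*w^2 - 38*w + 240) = (w + 1)/(w^2 - 2*w - 48)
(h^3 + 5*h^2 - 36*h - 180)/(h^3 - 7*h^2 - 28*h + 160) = (h^2 - 36)/(h^2 - 12*h + 32)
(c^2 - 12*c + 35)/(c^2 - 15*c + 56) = (c - 5)/(c - 8)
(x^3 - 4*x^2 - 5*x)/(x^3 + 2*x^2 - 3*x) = (x^2 - 4*x - 5)/(x^2 + 2*x - 3)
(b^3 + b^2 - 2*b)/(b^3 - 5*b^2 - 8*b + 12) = b/(b - 6)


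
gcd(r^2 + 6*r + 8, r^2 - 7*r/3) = 1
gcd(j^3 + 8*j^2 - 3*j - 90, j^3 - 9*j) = j - 3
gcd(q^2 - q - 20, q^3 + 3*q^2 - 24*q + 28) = 1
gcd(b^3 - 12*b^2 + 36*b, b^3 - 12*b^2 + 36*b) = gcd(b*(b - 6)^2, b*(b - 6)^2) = b^3 - 12*b^2 + 36*b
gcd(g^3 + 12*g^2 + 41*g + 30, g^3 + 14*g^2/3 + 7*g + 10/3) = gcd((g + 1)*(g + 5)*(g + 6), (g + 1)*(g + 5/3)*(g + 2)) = g + 1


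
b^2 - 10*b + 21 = (b - 7)*(b - 3)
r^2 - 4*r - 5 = (r - 5)*(r + 1)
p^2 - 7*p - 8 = (p - 8)*(p + 1)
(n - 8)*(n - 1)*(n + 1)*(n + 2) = n^4 - 6*n^3 - 17*n^2 + 6*n + 16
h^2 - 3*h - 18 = (h - 6)*(h + 3)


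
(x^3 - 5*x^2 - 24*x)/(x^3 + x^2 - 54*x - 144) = x/(x + 6)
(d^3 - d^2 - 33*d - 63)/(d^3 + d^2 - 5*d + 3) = (d^2 - 4*d - 21)/(d^2 - 2*d + 1)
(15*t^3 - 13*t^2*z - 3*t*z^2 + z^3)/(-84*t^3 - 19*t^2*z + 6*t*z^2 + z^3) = (5*t^2 - 6*t*z + z^2)/(-28*t^2 + 3*t*z + z^2)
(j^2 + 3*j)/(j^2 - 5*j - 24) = j/(j - 8)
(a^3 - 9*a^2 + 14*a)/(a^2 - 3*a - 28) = a*(a - 2)/(a + 4)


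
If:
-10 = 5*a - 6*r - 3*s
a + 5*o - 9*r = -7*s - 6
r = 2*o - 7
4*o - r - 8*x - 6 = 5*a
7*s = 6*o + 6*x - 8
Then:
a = 17819/2189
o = 15667/2189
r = 16011/2189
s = 4973/2189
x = -1263/398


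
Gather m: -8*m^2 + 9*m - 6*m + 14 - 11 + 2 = -8*m^2 + 3*m + 5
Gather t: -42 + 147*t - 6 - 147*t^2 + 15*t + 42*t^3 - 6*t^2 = 42*t^3 - 153*t^2 + 162*t - 48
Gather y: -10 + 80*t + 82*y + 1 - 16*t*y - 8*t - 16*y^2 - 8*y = 72*t - 16*y^2 + y*(74 - 16*t) - 9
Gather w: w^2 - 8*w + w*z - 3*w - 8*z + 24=w^2 + w*(z - 11) - 8*z + 24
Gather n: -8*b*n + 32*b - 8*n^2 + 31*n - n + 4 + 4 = 32*b - 8*n^2 + n*(30 - 8*b) + 8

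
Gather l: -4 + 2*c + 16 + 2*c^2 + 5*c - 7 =2*c^2 + 7*c + 5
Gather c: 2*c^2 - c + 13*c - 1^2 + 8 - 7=2*c^2 + 12*c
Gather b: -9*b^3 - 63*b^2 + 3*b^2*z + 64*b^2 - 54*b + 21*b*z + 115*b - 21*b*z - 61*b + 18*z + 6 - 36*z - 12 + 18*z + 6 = -9*b^3 + b^2*(3*z + 1)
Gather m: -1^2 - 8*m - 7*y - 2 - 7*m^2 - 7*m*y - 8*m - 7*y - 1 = -7*m^2 + m*(-7*y - 16) - 14*y - 4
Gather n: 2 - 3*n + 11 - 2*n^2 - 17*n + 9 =-2*n^2 - 20*n + 22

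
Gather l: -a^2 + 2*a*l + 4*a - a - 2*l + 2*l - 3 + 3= -a^2 + 2*a*l + 3*a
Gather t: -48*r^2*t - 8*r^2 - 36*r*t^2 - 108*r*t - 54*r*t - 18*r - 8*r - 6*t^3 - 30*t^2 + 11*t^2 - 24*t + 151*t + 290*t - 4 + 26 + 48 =-8*r^2 - 26*r - 6*t^3 + t^2*(-36*r - 19) + t*(-48*r^2 - 162*r + 417) + 70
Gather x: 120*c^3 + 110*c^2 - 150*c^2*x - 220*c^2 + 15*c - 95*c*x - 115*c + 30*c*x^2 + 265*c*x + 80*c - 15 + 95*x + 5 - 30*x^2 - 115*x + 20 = 120*c^3 - 110*c^2 - 20*c + x^2*(30*c - 30) + x*(-150*c^2 + 170*c - 20) + 10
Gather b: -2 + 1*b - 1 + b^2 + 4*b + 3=b^2 + 5*b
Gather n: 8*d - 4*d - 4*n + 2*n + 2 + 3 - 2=4*d - 2*n + 3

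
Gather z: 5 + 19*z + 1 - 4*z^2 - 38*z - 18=-4*z^2 - 19*z - 12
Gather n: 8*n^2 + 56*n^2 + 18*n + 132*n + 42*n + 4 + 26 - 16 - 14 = 64*n^2 + 192*n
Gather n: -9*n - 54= -9*n - 54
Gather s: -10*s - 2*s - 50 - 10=-12*s - 60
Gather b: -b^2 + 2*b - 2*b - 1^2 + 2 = 1 - b^2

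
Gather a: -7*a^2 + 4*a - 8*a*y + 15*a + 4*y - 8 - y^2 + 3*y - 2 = -7*a^2 + a*(19 - 8*y) - y^2 + 7*y - 10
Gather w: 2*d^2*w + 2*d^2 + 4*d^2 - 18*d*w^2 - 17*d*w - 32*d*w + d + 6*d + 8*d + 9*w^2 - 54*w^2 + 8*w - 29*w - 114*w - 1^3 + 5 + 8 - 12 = 6*d^2 + 15*d + w^2*(-18*d - 45) + w*(2*d^2 - 49*d - 135)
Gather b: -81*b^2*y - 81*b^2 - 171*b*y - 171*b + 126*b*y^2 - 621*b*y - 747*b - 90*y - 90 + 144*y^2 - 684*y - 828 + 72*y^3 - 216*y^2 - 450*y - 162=b^2*(-81*y - 81) + b*(126*y^2 - 792*y - 918) + 72*y^3 - 72*y^2 - 1224*y - 1080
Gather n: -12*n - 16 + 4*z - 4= -12*n + 4*z - 20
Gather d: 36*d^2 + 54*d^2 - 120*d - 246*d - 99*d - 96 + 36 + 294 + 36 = 90*d^2 - 465*d + 270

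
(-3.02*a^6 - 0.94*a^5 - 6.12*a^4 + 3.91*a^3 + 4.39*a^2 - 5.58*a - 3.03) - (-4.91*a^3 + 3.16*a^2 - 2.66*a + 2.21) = -3.02*a^6 - 0.94*a^5 - 6.12*a^4 + 8.82*a^3 + 1.23*a^2 - 2.92*a - 5.24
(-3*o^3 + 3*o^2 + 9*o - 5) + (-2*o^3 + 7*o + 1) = -5*o^3 + 3*o^2 + 16*o - 4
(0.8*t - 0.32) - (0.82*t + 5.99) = -0.0199999999999999*t - 6.31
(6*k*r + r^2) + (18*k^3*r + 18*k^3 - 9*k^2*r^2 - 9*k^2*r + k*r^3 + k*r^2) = 18*k^3*r + 18*k^3 - 9*k^2*r^2 - 9*k^2*r + k*r^3 + k*r^2 + 6*k*r + r^2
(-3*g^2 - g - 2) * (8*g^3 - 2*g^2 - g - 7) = -24*g^5 - 2*g^4 - 11*g^3 + 26*g^2 + 9*g + 14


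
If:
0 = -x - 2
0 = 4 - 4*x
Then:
No Solution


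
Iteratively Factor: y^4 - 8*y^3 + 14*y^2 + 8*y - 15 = (y - 3)*(y^3 - 5*y^2 - y + 5) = (y - 3)*(y - 1)*(y^2 - 4*y - 5) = (y - 3)*(y - 1)*(y + 1)*(y - 5)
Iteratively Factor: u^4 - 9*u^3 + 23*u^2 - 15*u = (u)*(u^3 - 9*u^2 + 23*u - 15) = u*(u - 1)*(u^2 - 8*u + 15) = u*(u - 5)*(u - 1)*(u - 3)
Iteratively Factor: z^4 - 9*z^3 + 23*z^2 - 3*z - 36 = (z + 1)*(z^3 - 10*z^2 + 33*z - 36) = (z - 4)*(z + 1)*(z^2 - 6*z + 9) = (z - 4)*(z - 3)*(z + 1)*(z - 3)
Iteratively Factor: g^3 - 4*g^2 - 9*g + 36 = (g - 3)*(g^2 - g - 12) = (g - 3)*(g + 3)*(g - 4)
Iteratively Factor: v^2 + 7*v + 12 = (v + 3)*(v + 4)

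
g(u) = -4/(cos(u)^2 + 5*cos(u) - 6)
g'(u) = -4*(2*sin(u)*cos(u) + 5*sin(u))/(cos(u)^2 + 5*cos(u) - 6)^2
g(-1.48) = 0.72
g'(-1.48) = 0.67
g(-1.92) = 0.53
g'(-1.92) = 0.28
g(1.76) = 0.58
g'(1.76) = -0.38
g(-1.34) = 0.83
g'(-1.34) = 0.92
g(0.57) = 3.70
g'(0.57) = -12.33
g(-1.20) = 0.99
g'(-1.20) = 1.30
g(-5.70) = 3.54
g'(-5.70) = -11.51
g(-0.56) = 3.82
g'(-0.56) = 13.00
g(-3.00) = 0.40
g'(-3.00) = 0.02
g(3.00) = 0.40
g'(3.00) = -0.02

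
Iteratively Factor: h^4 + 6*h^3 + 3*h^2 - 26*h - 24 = (h + 3)*(h^3 + 3*h^2 - 6*h - 8) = (h + 3)*(h + 4)*(h^2 - h - 2) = (h - 2)*(h + 3)*(h + 4)*(h + 1)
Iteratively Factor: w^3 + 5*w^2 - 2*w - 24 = (w + 3)*(w^2 + 2*w - 8) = (w - 2)*(w + 3)*(w + 4)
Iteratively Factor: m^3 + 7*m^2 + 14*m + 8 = (m + 2)*(m^2 + 5*m + 4) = (m + 1)*(m + 2)*(m + 4)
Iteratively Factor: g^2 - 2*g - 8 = (g - 4)*(g + 2)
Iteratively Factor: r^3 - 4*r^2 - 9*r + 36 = (r - 4)*(r^2 - 9) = (r - 4)*(r + 3)*(r - 3)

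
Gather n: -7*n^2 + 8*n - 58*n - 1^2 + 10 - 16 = -7*n^2 - 50*n - 7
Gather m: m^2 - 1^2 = m^2 - 1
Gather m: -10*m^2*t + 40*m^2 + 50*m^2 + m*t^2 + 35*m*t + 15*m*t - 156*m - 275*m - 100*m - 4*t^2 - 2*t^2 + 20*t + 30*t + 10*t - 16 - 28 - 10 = m^2*(90 - 10*t) + m*(t^2 + 50*t - 531) - 6*t^2 + 60*t - 54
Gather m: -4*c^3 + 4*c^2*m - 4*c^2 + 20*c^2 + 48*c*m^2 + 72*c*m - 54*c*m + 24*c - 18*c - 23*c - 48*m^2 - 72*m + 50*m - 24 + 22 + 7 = -4*c^3 + 16*c^2 - 17*c + m^2*(48*c - 48) + m*(4*c^2 + 18*c - 22) + 5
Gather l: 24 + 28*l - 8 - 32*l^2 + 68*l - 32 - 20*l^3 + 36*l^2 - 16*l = -20*l^3 + 4*l^2 + 80*l - 16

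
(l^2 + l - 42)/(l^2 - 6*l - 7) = (-l^2 - l + 42)/(-l^2 + 6*l + 7)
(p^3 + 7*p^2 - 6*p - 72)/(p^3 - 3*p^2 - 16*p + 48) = (p + 6)/(p - 4)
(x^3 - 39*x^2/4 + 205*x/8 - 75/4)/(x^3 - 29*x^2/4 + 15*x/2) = (x - 5/2)/x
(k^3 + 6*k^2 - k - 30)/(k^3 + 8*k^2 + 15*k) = (k - 2)/k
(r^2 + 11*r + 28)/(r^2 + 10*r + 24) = (r + 7)/(r + 6)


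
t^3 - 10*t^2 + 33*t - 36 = (t - 4)*(t - 3)^2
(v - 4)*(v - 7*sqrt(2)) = v^2 - 7*sqrt(2)*v - 4*v + 28*sqrt(2)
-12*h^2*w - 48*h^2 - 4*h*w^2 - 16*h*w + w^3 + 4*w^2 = (-6*h + w)*(2*h + w)*(w + 4)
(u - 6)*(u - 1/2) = u^2 - 13*u/2 + 3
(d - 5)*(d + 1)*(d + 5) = d^3 + d^2 - 25*d - 25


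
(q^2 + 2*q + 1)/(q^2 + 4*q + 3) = (q + 1)/(q + 3)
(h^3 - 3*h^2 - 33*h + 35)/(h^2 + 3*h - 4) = (h^2 - 2*h - 35)/(h + 4)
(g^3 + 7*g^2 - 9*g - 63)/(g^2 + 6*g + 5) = (g^3 + 7*g^2 - 9*g - 63)/(g^2 + 6*g + 5)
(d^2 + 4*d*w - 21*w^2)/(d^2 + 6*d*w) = (d^2 + 4*d*w - 21*w^2)/(d*(d + 6*w))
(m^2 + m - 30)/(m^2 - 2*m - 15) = (m + 6)/(m + 3)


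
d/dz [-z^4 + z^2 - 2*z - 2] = -4*z^3 + 2*z - 2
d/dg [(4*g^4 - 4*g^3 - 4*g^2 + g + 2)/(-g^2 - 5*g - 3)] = (-8*g^5 - 56*g^4 - 8*g^3 + 57*g^2 + 28*g + 7)/(g^4 + 10*g^3 + 31*g^2 + 30*g + 9)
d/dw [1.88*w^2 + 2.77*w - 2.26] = 3.76*w + 2.77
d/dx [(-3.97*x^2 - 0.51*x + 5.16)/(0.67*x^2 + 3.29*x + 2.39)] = (-12.7196*x^2 - 25.891*x - 18.1953)/(0.4489*x^4 + 4.4086*x^3 + 14.0267*x^2 + 15.7262*x + 5.7121)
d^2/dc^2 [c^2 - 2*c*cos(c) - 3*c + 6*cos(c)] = 2*c*cos(c) + 4*sin(c) - 6*cos(c) + 2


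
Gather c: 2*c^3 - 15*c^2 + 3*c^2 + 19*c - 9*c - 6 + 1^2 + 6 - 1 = 2*c^3 - 12*c^2 + 10*c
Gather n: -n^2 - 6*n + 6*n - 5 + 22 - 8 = 9 - n^2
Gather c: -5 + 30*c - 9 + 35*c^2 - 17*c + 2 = 35*c^2 + 13*c - 12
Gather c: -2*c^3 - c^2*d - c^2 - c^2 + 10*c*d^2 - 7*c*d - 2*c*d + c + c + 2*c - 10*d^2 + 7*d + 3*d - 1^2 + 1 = -2*c^3 + c^2*(-d - 2) + c*(10*d^2 - 9*d + 4) - 10*d^2 + 10*d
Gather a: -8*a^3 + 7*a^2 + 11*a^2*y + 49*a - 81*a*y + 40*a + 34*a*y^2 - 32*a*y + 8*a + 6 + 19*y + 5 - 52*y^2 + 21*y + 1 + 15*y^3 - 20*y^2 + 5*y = -8*a^3 + a^2*(11*y + 7) + a*(34*y^2 - 113*y + 97) + 15*y^3 - 72*y^2 + 45*y + 12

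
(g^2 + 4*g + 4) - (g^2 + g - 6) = 3*g + 10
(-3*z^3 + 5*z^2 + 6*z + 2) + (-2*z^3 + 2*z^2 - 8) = -5*z^3 + 7*z^2 + 6*z - 6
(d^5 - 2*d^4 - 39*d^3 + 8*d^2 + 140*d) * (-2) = -2*d^5 + 4*d^4 + 78*d^3 - 16*d^2 - 280*d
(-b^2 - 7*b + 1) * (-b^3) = b^5 + 7*b^4 - b^3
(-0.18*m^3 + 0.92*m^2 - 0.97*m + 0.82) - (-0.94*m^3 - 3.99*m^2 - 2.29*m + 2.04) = 0.76*m^3 + 4.91*m^2 + 1.32*m - 1.22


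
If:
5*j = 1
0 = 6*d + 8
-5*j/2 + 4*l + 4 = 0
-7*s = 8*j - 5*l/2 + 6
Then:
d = -4/3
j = 1/5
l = -7/8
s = -783/560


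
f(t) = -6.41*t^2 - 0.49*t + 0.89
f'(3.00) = -38.95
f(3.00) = -58.27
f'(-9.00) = 114.89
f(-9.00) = -513.91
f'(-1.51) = 18.87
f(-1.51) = -12.99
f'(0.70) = -9.46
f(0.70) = -2.59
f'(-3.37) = 42.71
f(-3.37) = -70.26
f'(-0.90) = 11.05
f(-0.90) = -3.86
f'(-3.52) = 44.64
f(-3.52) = -76.81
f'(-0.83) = 10.15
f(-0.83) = -3.12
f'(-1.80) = 22.59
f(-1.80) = -19.00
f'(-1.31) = 16.30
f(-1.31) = -9.47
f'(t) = -12.82*t - 0.49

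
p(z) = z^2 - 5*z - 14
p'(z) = 2*z - 5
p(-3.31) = 13.51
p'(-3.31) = -11.62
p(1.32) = -18.86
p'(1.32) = -2.36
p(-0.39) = -11.90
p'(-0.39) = -5.78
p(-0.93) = -8.49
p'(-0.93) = -6.86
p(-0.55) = -10.95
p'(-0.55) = -6.10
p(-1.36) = -5.35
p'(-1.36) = -7.72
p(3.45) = -19.35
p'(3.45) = 1.90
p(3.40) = -19.44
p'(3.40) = 1.80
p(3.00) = -20.00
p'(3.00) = 1.00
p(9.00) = 22.00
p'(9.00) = 13.00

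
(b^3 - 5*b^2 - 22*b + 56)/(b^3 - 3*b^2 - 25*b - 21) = (b^2 + 2*b - 8)/(b^2 + 4*b + 3)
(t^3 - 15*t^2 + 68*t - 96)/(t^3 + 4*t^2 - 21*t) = (t^2 - 12*t + 32)/(t*(t + 7))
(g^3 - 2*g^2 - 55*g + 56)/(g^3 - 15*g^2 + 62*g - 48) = (g + 7)/(g - 6)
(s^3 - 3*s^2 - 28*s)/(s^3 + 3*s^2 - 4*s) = (s - 7)/(s - 1)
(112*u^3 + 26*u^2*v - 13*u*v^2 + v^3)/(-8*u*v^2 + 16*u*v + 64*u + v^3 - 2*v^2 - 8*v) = (-14*u^2 - 5*u*v + v^2)/(v^2 - 2*v - 8)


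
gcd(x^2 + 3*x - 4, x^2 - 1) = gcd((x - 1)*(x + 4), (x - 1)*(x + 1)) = x - 1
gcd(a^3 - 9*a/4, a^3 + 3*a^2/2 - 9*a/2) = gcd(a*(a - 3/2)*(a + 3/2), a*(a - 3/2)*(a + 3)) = a^2 - 3*a/2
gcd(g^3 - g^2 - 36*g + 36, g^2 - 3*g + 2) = g - 1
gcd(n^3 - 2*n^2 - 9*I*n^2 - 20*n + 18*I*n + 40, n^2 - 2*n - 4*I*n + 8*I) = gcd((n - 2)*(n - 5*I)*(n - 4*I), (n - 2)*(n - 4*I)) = n^2 + n*(-2 - 4*I) + 8*I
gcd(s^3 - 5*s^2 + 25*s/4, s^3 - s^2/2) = s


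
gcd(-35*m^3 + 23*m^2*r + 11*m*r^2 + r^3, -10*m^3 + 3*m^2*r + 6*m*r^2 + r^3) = -5*m^2 + 4*m*r + r^2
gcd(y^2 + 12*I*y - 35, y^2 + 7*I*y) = y + 7*I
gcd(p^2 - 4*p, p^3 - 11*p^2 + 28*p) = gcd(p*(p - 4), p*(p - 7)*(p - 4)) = p^2 - 4*p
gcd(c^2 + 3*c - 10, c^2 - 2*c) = c - 2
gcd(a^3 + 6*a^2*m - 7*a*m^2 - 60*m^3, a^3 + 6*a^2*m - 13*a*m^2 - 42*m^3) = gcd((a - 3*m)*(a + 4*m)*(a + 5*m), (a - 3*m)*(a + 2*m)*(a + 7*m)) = a - 3*m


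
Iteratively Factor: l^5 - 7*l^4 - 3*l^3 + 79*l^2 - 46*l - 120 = (l + 3)*(l^4 - 10*l^3 + 27*l^2 - 2*l - 40) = (l - 2)*(l + 3)*(l^3 - 8*l^2 + 11*l + 20) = (l - 4)*(l - 2)*(l + 3)*(l^2 - 4*l - 5) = (l - 5)*(l - 4)*(l - 2)*(l + 3)*(l + 1)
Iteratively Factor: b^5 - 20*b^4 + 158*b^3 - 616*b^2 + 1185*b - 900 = (b - 4)*(b^4 - 16*b^3 + 94*b^2 - 240*b + 225) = (b - 4)*(b - 3)*(b^3 - 13*b^2 + 55*b - 75) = (b - 5)*(b - 4)*(b - 3)*(b^2 - 8*b + 15) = (b - 5)^2*(b - 4)*(b - 3)*(b - 3)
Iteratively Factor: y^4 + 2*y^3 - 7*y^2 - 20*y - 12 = (y + 1)*(y^3 + y^2 - 8*y - 12) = (y - 3)*(y + 1)*(y^2 + 4*y + 4) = (y - 3)*(y + 1)*(y + 2)*(y + 2)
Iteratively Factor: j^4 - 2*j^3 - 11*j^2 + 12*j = (j - 4)*(j^3 + 2*j^2 - 3*j) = (j - 4)*(j - 1)*(j^2 + 3*j) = j*(j - 4)*(j - 1)*(j + 3)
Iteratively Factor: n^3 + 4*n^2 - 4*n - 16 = (n - 2)*(n^2 + 6*n + 8) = (n - 2)*(n + 4)*(n + 2)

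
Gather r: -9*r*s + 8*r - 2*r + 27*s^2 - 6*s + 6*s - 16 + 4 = r*(6 - 9*s) + 27*s^2 - 12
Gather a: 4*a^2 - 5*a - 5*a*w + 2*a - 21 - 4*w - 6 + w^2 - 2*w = 4*a^2 + a*(-5*w - 3) + w^2 - 6*w - 27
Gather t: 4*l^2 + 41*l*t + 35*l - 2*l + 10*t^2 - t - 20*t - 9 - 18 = 4*l^2 + 33*l + 10*t^2 + t*(41*l - 21) - 27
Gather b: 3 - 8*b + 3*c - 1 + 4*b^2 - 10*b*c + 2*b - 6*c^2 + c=4*b^2 + b*(-10*c - 6) - 6*c^2 + 4*c + 2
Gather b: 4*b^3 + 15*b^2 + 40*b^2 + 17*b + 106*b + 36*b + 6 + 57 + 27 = 4*b^3 + 55*b^2 + 159*b + 90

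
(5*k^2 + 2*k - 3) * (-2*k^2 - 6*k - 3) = -10*k^4 - 34*k^3 - 21*k^2 + 12*k + 9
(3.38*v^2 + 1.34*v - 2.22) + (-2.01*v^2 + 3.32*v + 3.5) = 1.37*v^2 + 4.66*v + 1.28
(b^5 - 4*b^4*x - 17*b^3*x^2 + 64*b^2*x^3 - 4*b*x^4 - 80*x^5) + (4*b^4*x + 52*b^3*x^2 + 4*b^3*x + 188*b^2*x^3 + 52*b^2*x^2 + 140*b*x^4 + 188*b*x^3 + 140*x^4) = b^5 + 35*b^3*x^2 + 4*b^3*x + 252*b^2*x^3 + 52*b^2*x^2 + 136*b*x^4 + 188*b*x^3 - 80*x^5 + 140*x^4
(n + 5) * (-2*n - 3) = -2*n^2 - 13*n - 15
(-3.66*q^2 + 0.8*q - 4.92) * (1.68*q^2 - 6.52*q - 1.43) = -6.1488*q^4 + 25.2072*q^3 - 8.2478*q^2 + 30.9344*q + 7.0356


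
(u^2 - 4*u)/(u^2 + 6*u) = (u - 4)/(u + 6)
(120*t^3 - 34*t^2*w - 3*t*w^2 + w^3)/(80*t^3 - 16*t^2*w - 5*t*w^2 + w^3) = (6*t + w)/(4*t + w)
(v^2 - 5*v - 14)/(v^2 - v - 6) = (v - 7)/(v - 3)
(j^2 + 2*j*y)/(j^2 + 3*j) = (j + 2*y)/(j + 3)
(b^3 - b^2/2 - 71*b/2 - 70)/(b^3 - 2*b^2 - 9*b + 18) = (2*b^3 - b^2 - 71*b - 140)/(2*(b^3 - 2*b^2 - 9*b + 18))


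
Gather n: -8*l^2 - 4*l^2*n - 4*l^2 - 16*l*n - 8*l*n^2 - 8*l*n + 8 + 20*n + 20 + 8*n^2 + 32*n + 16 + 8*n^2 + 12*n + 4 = -12*l^2 + n^2*(16 - 8*l) + n*(-4*l^2 - 24*l + 64) + 48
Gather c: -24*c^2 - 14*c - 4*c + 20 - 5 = -24*c^2 - 18*c + 15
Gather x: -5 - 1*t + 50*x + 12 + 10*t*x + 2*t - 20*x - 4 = t + x*(10*t + 30) + 3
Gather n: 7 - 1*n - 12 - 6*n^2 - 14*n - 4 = -6*n^2 - 15*n - 9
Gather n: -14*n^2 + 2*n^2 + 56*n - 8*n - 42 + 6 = -12*n^2 + 48*n - 36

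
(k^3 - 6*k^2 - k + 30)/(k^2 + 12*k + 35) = (k^3 - 6*k^2 - k + 30)/(k^2 + 12*k + 35)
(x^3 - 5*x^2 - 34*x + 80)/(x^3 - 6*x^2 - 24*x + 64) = (x + 5)/(x + 4)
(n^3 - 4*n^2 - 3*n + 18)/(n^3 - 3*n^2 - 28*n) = (-n^3 + 4*n^2 + 3*n - 18)/(n*(-n^2 + 3*n + 28))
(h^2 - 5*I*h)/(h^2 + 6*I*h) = (h - 5*I)/(h + 6*I)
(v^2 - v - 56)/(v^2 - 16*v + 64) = (v + 7)/(v - 8)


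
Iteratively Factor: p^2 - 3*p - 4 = (p - 4)*(p + 1)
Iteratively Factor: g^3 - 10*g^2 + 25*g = (g - 5)*(g^2 - 5*g) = g*(g - 5)*(g - 5)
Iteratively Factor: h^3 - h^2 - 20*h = (h)*(h^2 - h - 20) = h*(h - 5)*(h + 4)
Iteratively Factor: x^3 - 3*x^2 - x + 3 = (x - 3)*(x^2 - 1) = (x - 3)*(x + 1)*(x - 1)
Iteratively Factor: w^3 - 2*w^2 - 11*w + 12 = (w + 3)*(w^2 - 5*w + 4) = (w - 1)*(w + 3)*(w - 4)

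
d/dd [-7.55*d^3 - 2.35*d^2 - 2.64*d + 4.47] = -22.65*d^2 - 4.7*d - 2.64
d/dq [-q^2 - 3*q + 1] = -2*q - 3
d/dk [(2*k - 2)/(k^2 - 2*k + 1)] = -2/(k^2 - 2*k + 1)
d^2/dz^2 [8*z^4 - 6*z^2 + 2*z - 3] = 96*z^2 - 12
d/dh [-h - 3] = -1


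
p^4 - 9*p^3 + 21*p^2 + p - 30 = (p - 5)*(p - 3)*(p - 2)*(p + 1)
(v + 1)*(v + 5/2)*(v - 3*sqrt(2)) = v^3 - 3*sqrt(2)*v^2 + 7*v^2/2 - 21*sqrt(2)*v/2 + 5*v/2 - 15*sqrt(2)/2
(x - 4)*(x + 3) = x^2 - x - 12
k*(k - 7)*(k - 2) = k^3 - 9*k^2 + 14*k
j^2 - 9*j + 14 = (j - 7)*(j - 2)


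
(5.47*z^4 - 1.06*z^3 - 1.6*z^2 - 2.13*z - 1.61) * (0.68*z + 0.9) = 3.7196*z^5 + 4.2022*z^4 - 2.042*z^3 - 2.8884*z^2 - 3.0118*z - 1.449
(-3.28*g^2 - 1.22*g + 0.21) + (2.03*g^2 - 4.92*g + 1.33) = -1.25*g^2 - 6.14*g + 1.54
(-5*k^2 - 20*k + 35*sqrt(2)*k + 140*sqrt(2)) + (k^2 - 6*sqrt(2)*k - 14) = -4*k^2 - 20*k + 29*sqrt(2)*k - 14 + 140*sqrt(2)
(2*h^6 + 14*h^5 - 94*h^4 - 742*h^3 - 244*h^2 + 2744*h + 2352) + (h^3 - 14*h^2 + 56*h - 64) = 2*h^6 + 14*h^5 - 94*h^4 - 741*h^3 - 258*h^2 + 2800*h + 2288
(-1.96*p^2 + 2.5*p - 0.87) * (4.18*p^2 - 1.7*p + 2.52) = -8.1928*p^4 + 13.782*p^3 - 12.8258*p^2 + 7.779*p - 2.1924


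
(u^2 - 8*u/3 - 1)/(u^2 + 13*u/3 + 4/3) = (u - 3)/(u + 4)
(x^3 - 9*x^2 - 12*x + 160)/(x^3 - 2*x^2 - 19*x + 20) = (x - 8)/(x - 1)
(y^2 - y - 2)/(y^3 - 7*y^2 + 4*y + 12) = 1/(y - 6)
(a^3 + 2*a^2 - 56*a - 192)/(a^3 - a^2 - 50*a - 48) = (a + 4)/(a + 1)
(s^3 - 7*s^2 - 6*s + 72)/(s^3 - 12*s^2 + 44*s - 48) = (s + 3)/(s - 2)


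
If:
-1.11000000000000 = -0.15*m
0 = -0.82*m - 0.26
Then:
No Solution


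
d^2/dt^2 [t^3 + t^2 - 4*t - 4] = 6*t + 2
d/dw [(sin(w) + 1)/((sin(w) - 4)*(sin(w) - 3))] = (-2*sin(w) + cos(w)^2 + 18)*cos(w)/((sin(w) - 4)^2*(sin(w) - 3)^2)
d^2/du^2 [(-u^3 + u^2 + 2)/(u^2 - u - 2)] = 4*(-u^3 + 3*u^2 - 9*u + 5)/(u^6 - 3*u^5 - 3*u^4 + 11*u^3 + 6*u^2 - 12*u - 8)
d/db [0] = 0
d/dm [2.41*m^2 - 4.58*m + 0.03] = 4.82*m - 4.58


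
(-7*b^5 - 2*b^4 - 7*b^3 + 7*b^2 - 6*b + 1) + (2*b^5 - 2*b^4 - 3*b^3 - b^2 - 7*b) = -5*b^5 - 4*b^4 - 10*b^3 + 6*b^2 - 13*b + 1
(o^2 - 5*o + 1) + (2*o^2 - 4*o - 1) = 3*o^2 - 9*o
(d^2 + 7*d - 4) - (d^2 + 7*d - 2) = -2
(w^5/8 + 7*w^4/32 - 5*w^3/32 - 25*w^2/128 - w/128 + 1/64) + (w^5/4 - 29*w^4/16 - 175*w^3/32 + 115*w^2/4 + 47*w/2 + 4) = 3*w^5/8 - 51*w^4/32 - 45*w^3/8 + 3655*w^2/128 + 3007*w/128 + 257/64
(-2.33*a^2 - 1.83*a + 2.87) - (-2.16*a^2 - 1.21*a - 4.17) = -0.17*a^2 - 0.62*a + 7.04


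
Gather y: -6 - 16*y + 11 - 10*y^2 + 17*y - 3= -10*y^2 + y + 2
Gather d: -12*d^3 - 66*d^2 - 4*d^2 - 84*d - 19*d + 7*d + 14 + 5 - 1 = -12*d^3 - 70*d^2 - 96*d + 18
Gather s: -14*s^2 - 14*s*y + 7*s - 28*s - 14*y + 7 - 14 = -14*s^2 + s*(-14*y - 21) - 14*y - 7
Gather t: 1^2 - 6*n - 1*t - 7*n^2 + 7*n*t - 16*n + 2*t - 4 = -7*n^2 - 22*n + t*(7*n + 1) - 3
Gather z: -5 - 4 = -9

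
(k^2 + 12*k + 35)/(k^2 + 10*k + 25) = (k + 7)/(k + 5)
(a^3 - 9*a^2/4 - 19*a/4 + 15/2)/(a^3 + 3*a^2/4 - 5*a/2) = (a - 3)/a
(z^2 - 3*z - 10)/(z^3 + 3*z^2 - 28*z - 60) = 1/(z + 6)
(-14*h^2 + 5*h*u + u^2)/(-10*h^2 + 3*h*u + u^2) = (7*h + u)/(5*h + u)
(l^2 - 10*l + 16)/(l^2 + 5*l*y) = (l^2 - 10*l + 16)/(l*(l + 5*y))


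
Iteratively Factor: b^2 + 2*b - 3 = (b + 3)*(b - 1)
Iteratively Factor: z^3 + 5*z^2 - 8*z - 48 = (z + 4)*(z^2 + z - 12) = (z - 3)*(z + 4)*(z + 4)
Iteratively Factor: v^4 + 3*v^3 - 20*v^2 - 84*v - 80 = (v + 2)*(v^3 + v^2 - 22*v - 40) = (v + 2)*(v + 4)*(v^2 - 3*v - 10) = (v - 5)*(v + 2)*(v + 4)*(v + 2)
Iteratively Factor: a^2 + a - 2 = (a + 2)*(a - 1)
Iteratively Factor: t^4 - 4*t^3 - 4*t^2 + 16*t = (t)*(t^3 - 4*t^2 - 4*t + 16) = t*(t + 2)*(t^2 - 6*t + 8) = t*(t - 4)*(t + 2)*(t - 2)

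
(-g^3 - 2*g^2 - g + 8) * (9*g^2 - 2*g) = -9*g^5 - 16*g^4 - 5*g^3 + 74*g^2 - 16*g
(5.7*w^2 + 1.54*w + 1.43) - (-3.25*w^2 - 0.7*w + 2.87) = 8.95*w^2 + 2.24*w - 1.44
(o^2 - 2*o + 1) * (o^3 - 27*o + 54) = o^5 - 2*o^4 - 26*o^3 + 108*o^2 - 135*o + 54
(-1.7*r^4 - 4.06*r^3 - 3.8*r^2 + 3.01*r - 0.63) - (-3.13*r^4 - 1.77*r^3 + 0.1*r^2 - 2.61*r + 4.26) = 1.43*r^4 - 2.29*r^3 - 3.9*r^2 + 5.62*r - 4.89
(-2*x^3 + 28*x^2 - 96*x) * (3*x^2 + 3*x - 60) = -6*x^5 + 78*x^4 - 84*x^3 - 1968*x^2 + 5760*x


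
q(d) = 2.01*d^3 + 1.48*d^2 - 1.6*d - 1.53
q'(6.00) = 233.24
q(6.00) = 476.31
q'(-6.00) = 197.72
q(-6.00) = -372.81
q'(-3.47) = 60.74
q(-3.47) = -62.14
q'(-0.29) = -1.95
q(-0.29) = -0.99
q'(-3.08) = 46.49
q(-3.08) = -41.29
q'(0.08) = -1.32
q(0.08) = -1.65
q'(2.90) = 57.70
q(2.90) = 55.30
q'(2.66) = 48.94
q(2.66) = 42.52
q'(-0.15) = -1.91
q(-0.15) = -1.26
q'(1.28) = 12.07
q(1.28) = 3.06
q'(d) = 6.03*d^2 + 2.96*d - 1.6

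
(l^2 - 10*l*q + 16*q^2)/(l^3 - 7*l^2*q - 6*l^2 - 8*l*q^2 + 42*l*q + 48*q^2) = (l - 2*q)/(l^2 + l*q - 6*l - 6*q)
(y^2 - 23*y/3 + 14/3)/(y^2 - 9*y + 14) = (y - 2/3)/(y - 2)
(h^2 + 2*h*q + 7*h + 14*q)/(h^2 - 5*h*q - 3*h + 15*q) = (h^2 + 2*h*q + 7*h + 14*q)/(h^2 - 5*h*q - 3*h + 15*q)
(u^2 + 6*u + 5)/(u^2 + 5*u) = (u + 1)/u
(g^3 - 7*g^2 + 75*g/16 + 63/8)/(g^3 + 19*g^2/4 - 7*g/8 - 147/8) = (4*g^2 - 21*g - 18)/(2*(2*g^2 + 13*g + 21))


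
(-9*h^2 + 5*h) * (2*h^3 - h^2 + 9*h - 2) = -18*h^5 + 19*h^4 - 86*h^3 + 63*h^2 - 10*h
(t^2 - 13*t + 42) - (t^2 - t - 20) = 62 - 12*t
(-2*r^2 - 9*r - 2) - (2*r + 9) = -2*r^2 - 11*r - 11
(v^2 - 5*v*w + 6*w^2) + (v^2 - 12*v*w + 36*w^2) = 2*v^2 - 17*v*w + 42*w^2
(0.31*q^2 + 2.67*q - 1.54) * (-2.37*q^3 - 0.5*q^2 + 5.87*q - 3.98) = -0.7347*q^5 - 6.4829*q^4 + 4.1345*q^3 + 15.2091*q^2 - 19.6664*q + 6.1292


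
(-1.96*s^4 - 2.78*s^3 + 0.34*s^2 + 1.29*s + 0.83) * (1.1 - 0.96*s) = 1.8816*s^5 + 0.512799999999999*s^4 - 3.3844*s^3 - 0.8644*s^2 + 0.6222*s + 0.913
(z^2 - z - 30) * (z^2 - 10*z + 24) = z^4 - 11*z^3 + 4*z^2 + 276*z - 720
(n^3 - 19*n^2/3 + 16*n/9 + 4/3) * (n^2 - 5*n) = n^5 - 34*n^4/3 + 301*n^3/9 - 68*n^2/9 - 20*n/3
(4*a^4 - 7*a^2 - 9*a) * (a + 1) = 4*a^5 + 4*a^4 - 7*a^3 - 16*a^2 - 9*a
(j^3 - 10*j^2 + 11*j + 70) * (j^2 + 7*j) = j^5 - 3*j^4 - 59*j^3 + 147*j^2 + 490*j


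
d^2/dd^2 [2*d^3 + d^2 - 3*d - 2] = 12*d + 2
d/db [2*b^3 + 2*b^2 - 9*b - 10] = 6*b^2 + 4*b - 9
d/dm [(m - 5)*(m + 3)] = 2*m - 2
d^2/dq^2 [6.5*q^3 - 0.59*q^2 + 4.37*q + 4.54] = 39.0*q - 1.18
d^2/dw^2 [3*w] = 0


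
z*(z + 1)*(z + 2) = z^3 + 3*z^2 + 2*z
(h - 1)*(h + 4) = h^2 + 3*h - 4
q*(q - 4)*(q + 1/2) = q^3 - 7*q^2/2 - 2*q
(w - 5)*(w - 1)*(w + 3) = w^3 - 3*w^2 - 13*w + 15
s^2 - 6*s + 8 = (s - 4)*(s - 2)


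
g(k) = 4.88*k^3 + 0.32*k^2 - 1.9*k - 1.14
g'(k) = 14.64*k^2 + 0.64*k - 1.9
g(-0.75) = -1.59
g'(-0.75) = 5.86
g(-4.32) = -380.39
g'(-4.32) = 268.55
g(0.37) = -1.55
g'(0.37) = 0.34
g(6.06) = 1085.12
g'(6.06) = 539.61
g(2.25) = 51.79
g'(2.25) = 73.66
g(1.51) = 13.52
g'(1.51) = 32.45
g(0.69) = -0.70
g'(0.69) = 5.51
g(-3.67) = -231.08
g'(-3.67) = 192.94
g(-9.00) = -3515.64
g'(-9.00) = 1178.18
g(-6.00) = -1032.30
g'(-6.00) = 521.30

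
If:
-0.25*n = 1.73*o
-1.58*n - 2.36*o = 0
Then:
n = 0.00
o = 0.00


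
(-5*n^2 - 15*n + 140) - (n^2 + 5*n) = -6*n^2 - 20*n + 140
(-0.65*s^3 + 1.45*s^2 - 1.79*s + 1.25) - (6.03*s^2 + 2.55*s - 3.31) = -0.65*s^3 - 4.58*s^2 - 4.34*s + 4.56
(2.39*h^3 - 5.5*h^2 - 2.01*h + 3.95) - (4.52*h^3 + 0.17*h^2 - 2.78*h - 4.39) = -2.13*h^3 - 5.67*h^2 + 0.77*h + 8.34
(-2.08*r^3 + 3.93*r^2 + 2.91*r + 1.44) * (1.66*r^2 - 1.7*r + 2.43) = -3.4528*r^5 + 10.0598*r^4 - 6.9048*r^3 + 6.9933*r^2 + 4.6233*r + 3.4992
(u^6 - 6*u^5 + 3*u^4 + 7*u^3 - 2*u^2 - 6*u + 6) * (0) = 0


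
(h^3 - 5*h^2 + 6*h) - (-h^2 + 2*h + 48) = h^3 - 4*h^2 + 4*h - 48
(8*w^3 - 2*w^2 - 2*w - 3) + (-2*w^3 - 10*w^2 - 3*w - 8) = 6*w^3 - 12*w^2 - 5*w - 11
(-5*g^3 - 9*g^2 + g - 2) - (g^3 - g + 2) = -6*g^3 - 9*g^2 + 2*g - 4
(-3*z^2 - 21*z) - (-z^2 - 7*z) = -2*z^2 - 14*z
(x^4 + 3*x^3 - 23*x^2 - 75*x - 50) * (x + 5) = x^5 + 8*x^4 - 8*x^3 - 190*x^2 - 425*x - 250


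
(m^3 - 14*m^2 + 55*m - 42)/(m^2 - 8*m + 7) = m - 6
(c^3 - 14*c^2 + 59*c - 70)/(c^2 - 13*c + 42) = (c^2 - 7*c + 10)/(c - 6)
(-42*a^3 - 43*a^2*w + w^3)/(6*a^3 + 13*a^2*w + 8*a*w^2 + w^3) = (-7*a + w)/(a + w)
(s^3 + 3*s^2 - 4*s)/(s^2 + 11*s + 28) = s*(s - 1)/(s + 7)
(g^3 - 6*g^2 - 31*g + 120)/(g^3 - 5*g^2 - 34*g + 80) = (g - 3)/(g - 2)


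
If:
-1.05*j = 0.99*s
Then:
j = -0.942857142857143*s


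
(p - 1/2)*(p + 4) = p^2 + 7*p/2 - 2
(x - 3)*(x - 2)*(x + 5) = x^3 - 19*x + 30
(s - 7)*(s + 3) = s^2 - 4*s - 21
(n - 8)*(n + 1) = n^2 - 7*n - 8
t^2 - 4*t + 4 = (t - 2)^2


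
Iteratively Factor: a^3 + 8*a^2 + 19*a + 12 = (a + 3)*(a^2 + 5*a + 4) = (a + 3)*(a + 4)*(a + 1)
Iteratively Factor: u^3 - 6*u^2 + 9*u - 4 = (u - 1)*(u^2 - 5*u + 4) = (u - 4)*(u - 1)*(u - 1)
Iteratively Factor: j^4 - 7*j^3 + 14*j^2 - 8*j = (j - 2)*(j^3 - 5*j^2 + 4*j) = (j - 2)*(j - 1)*(j^2 - 4*j) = j*(j - 2)*(j - 1)*(j - 4)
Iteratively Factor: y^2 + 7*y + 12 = (y + 4)*(y + 3)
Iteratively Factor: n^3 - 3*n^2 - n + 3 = (n - 1)*(n^2 - 2*n - 3) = (n - 3)*(n - 1)*(n + 1)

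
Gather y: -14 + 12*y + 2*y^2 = 2*y^2 + 12*y - 14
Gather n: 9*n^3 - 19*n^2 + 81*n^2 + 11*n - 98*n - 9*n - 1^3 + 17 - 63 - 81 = 9*n^3 + 62*n^2 - 96*n - 128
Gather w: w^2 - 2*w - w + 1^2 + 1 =w^2 - 3*w + 2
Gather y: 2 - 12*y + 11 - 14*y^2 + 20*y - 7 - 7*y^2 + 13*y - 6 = -21*y^2 + 21*y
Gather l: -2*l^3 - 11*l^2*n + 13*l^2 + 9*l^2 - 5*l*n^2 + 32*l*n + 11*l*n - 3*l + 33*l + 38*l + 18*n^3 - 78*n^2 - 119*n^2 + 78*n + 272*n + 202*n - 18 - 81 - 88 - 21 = -2*l^3 + l^2*(22 - 11*n) + l*(-5*n^2 + 43*n + 68) + 18*n^3 - 197*n^2 + 552*n - 208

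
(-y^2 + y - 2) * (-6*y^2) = 6*y^4 - 6*y^3 + 12*y^2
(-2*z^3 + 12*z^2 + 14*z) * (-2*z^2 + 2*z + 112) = 4*z^5 - 28*z^4 - 228*z^3 + 1372*z^2 + 1568*z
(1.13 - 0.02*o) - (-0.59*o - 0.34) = 0.57*o + 1.47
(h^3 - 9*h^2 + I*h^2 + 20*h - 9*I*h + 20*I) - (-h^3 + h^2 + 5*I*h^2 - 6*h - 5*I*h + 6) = 2*h^3 - 10*h^2 - 4*I*h^2 + 26*h - 4*I*h - 6 + 20*I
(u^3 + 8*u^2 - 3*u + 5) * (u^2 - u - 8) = u^5 + 7*u^4 - 19*u^3 - 56*u^2 + 19*u - 40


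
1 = 1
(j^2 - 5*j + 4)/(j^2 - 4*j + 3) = (j - 4)/(j - 3)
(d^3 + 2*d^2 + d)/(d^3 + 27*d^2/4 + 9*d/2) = 4*(d^2 + 2*d + 1)/(4*d^2 + 27*d + 18)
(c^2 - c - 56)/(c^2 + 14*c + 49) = (c - 8)/(c + 7)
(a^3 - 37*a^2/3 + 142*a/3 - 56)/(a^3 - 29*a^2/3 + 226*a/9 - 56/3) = 3*(a - 4)/(3*a - 4)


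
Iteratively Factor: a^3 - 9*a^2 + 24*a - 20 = (a - 5)*(a^2 - 4*a + 4) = (a - 5)*(a - 2)*(a - 2)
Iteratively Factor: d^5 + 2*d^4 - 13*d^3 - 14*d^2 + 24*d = (d - 3)*(d^4 + 5*d^3 + 2*d^2 - 8*d) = d*(d - 3)*(d^3 + 5*d^2 + 2*d - 8) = d*(d - 3)*(d + 4)*(d^2 + d - 2) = d*(d - 3)*(d + 2)*(d + 4)*(d - 1)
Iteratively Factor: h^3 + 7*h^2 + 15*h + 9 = (h + 3)*(h^2 + 4*h + 3) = (h + 3)^2*(h + 1)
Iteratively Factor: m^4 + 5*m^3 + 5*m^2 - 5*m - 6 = (m + 1)*(m^3 + 4*m^2 + m - 6) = (m + 1)*(m + 2)*(m^2 + 2*m - 3) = (m - 1)*(m + 1)*(m + 2)*(m + 3)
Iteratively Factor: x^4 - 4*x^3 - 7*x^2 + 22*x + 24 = (x - 4)*(x^3 - 7*x - 6) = (x - 4)*(x + 1)*(x^2 - x - 6) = (x - 4)*(x + 1)*(x + 2)*(x - 3)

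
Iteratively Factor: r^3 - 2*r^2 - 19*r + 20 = (r + 4)*(r^2 - 6*r + 5) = (r - 1)*(r + 4)*(r - 5)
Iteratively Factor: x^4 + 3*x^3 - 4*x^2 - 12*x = (x - 2)*(x^3 + 5*x^2 + 6*x) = x*(x - 2)*(x^2 + 5*x + 6) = x*(x - 2)*(x + 3)*(x + 2)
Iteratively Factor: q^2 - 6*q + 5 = (q - 5)*(q - 1)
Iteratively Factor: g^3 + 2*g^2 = (g + 2)*(g^2) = g*(g + 2)*(g)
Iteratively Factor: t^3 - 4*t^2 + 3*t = (t - 3)*(t^2 - t) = t*(t - 3)*(t - 1)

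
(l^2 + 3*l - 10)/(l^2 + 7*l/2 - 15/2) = 2*(l - 2)/(2*l - 3)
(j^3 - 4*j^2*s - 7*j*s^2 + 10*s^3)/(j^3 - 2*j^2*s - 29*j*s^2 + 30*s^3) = (-j^2 + 3*j*s + 10*s^2)/(-j^2 + j*s + 30*s^2)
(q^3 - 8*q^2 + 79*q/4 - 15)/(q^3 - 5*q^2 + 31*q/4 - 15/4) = (q - 4)/(q - 1)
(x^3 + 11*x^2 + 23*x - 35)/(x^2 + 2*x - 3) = (x^2 + 12*x + 35)/(x + 3)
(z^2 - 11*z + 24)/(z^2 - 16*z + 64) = (z - 3)/(z - 8)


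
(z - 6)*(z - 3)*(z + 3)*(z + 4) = z^4 - 2*z^3 - 33*z^2 + 18*z + 216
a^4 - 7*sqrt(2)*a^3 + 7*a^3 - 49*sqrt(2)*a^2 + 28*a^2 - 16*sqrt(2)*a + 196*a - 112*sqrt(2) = (a + 7)*(a - 4*sqrt(2))*(a - 2*sqrt(2))*(a - sqrt(2))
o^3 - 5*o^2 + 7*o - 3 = (o - 3)*(o - 1)^2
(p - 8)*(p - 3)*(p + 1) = p^3 - 10*p^2 + 13*p + 24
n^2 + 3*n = n*(n + 3)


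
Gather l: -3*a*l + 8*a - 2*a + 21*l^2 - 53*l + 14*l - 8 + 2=6*a + 21*l^2 + l*(-3*a - 39) - 6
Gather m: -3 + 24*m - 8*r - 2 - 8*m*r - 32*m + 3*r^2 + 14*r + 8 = m*(-8*r - 8) + 3*r^2 + 6*r + 3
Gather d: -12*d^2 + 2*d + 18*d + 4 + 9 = -12*d^2 + 20*d + 13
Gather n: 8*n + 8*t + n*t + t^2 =n*(t + 8) + t^2 + 8*t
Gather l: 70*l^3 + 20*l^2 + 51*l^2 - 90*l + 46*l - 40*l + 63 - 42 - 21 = 70*l^3 + 71*l^2 - 84*l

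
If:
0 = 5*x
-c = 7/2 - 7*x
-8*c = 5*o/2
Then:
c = -7/2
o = 56/5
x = 0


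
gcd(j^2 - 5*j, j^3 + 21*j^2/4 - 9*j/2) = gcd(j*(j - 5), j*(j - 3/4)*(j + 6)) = j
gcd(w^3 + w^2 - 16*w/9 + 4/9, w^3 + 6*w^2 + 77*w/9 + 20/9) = 1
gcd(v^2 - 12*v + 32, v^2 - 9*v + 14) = 1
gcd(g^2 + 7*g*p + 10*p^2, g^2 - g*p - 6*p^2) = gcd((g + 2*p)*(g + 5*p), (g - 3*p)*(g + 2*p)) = g + 2*p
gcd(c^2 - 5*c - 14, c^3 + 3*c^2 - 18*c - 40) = c + 2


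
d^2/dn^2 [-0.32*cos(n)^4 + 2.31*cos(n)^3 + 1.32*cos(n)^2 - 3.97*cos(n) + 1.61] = 5.12*cos(n)^4 - 20.79*cos(n)^3 - 9.12*cos(n)^2 + 17.83*cos(n) + 2.64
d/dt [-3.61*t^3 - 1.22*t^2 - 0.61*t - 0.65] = -10.83*t^2 - 2.44*t - 0.61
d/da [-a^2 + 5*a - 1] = 5 - 2*a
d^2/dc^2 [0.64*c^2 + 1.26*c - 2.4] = 1.28000000000000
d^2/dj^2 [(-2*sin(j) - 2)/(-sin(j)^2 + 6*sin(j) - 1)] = 2*(-sin(j)^5 - 10*sin(j)^4 + 26*sin(j)^3 - 32*sin(j)^2 - 49*sin(j) + 82)/(sin(j)^2 - 6*sin(j) + 1)^3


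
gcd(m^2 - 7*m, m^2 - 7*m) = m^2 - 7*m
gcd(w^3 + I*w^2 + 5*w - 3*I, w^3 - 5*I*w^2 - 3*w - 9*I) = 1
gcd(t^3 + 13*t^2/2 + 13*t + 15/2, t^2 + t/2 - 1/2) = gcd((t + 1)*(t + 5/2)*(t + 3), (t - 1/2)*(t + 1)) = t + 1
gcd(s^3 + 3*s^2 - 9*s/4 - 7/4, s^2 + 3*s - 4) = s - 1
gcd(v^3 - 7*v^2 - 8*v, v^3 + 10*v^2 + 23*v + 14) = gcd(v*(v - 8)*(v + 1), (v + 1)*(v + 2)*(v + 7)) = v + 1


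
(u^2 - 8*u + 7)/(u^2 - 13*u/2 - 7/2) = 2*(u - 1)/(2*u + 1)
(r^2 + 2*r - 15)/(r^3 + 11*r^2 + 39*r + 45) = (r - 3)/(r^2 + 6*r + 9)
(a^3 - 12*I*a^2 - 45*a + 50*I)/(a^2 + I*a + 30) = (a^2 - 7*I*a - 10)/(a + 6*I)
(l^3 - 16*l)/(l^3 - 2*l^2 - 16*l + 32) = l/(l - 2)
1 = 1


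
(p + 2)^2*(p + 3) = p^3 + 7*p^2 + 16*p + 12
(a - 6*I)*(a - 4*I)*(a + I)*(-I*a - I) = -I*a^4 - 9*a^3 - I*a^3 - 9*a^2 + 14*I*a^2 - 24*a + 14*I*a - 24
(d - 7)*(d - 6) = d^2 - 13*d + 42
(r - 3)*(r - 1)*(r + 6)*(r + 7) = r^4 + 9*r^3 - 7*r^2 - 129*r + 126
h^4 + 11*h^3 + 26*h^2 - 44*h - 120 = (h - 2)*(h + 2)*(h + 5)*(h + 6)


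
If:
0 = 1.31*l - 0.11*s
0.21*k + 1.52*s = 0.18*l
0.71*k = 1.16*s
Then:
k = 0.00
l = 0.00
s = 0.00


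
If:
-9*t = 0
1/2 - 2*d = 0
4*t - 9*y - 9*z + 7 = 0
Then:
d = 1/4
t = 0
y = 7/9 - z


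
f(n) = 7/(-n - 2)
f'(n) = 7/(-n - 2)^2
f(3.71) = -1.23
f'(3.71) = 0.21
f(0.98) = -2.35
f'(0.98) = 0.79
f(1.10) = -2.26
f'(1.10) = 0.73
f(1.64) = -1.92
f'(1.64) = 0.53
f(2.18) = -1.67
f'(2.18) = 0.40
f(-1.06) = -7.45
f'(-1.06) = 7.92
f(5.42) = -0.94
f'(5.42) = 0.13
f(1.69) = -1.90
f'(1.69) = 0.51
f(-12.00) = 0.70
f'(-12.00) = 0.07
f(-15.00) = 0.54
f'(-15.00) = 0.04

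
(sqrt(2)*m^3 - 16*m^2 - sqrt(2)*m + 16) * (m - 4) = sqrt(2)*m^4 - 16*m^3 - 4*sqrt(2)*m^3 - sqrt(2)*m^2 + 64*m^2 + 4*sqrt(2)*m + 16*m - 64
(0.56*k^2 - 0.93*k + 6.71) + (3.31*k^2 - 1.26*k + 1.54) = 3.87*k^2 - 2.19*k + 8.25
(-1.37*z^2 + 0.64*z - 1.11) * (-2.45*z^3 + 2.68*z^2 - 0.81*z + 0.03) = 3.3565*z^5 - 5.2396*z^4 + 5.5444*z^3 - 3.5343*z^2 + 0.9183*z - 0.0333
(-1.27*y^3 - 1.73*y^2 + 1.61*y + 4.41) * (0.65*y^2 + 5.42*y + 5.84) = -0.8255*y^5 - 8.0079*y^4 - 15.7469*y^3 + 1.4895*y^2 + 33.3046*y + 25.7544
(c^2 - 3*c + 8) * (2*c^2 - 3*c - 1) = 2*c^4 - 9*c^3 + 24*c^2 - 21*c - 8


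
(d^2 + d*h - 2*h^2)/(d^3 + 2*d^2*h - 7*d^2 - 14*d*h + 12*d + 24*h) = (d - h)/(d^2 - 7*d + 12)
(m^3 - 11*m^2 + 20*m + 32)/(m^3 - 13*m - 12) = (m - 8)/(m + 3)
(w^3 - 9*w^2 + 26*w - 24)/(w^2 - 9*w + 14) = (w^2 - 7*w + 12)/(w - 7)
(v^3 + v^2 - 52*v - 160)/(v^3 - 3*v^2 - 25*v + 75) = (v^2 - 4*v - 32)/(v^2 - 8*v + 15)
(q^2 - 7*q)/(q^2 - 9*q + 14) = q/(q - 2)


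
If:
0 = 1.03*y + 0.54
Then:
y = -0.52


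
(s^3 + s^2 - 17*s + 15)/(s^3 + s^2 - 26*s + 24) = (s^2 + 2*s - 15)/(s^2 + 2*s - 24)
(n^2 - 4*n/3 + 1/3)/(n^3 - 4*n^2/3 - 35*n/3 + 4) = (n - 1)/(n^2 - n - 12)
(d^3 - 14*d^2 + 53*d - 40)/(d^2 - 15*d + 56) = (d^2 - 6*d + 5)/(d - 7)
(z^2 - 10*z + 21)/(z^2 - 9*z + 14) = (z - 3)/(z - 2)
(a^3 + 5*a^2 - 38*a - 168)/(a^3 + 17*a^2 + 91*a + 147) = (a^2 - 2*a - 24)/(a^2 + 10*a + 21)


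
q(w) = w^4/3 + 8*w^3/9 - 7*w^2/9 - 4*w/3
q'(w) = 4*w^3/3 + 8*w^2/3 - 14*w/9 - 4/3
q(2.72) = 26.75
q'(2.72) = 41.00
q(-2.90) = -0.78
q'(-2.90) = -6.91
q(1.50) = 0.94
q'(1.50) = 6.83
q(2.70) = 25.94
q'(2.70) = 40.15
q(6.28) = 699.57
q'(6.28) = 424.30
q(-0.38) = 0.35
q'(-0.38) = -0.43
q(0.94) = -0.94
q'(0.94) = 0.67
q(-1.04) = -0.06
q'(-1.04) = 1.67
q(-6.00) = 220.00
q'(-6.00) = -184.00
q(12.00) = 8320.00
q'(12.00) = 2668.00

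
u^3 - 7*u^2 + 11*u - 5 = (u - 5)*(u - 1)^2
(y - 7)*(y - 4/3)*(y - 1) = y^3 - 28*y^2/3 + 53*y/3 - 28/3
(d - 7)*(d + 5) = d^2 - 2*d - 35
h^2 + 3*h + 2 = (h + 1)*(h + 2)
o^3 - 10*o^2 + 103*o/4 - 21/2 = (o - 6)*(o - 7/2)*(o - 1/2)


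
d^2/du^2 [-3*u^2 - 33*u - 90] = -6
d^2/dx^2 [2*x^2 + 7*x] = 4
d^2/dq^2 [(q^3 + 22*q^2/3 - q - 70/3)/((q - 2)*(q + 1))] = 8*(7*q^3 - 15*q^2 + 57*q - 29)/(3*(q^6 - 3*q^5 - 3*q^4 + 11*q^3 + 6*q^2 - 12*q - 8))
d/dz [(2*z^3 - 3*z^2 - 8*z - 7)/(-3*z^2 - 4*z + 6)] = 2*(-3*z^4 - 8*z^3 + 12*z^2 - 39*z - 38)/(9*z^4 + 24*z^3 - 20*z^2 - 48*z + 36)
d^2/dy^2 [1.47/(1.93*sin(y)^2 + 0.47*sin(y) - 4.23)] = (-21.902412*sin(y)^4 - 4.000311*sin(y)^3 - 15.474837*sin(y)^2 + 5.078115*sin(y) + 24.651312)/(1.93*sin(y)^2 + 0.47*sin(y) - 4.23)^3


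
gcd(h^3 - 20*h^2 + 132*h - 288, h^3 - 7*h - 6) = 1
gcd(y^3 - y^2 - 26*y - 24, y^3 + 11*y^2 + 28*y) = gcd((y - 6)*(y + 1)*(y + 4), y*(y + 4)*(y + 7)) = y + 4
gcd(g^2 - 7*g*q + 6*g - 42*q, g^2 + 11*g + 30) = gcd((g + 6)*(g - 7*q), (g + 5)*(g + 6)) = g + 6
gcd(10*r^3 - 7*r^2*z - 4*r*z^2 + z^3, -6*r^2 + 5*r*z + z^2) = -r + z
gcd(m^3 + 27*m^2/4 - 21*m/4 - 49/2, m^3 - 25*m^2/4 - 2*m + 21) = m^2 - m/4 - 7/2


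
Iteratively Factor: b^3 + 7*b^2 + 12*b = (b)*(b^2 + 7*b + 12) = b*(b + 4)*(b + 3)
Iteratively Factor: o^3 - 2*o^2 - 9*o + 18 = (o - 3)*(o^2 + o - 6) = (o - 3)*(o - 2)*(o + 3)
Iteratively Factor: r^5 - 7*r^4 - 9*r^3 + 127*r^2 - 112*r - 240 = (r - 5)*(r^4 - 2*r^3 - 19*r^2 + 32*r + 48) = (r - 5)*(r + 1)*(r^3 - 3*r^2 - 16*r + 48) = (r - 5)*(r + 1)*(r + 4)*(r^2 - 7*r + 12) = (r - 5)*(r - 4)*(r + 1)*(r + 4)*(r - 3)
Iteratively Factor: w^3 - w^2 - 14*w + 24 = (w - 2)*(w^2 + w - 12) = (w - 3)*(w - 2)*(w + 4)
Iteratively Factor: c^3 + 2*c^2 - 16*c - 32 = (c + 2)*(c^2 - 16) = (c - 4)*(c + 2)*(c + 4)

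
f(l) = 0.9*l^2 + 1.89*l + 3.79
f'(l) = 1.8*l + 1.89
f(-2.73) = 5.34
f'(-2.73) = -3.02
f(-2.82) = 5.62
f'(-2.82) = -3.19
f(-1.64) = 3.11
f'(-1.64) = -1.06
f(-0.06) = 3.68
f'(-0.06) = 1.78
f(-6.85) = 33.07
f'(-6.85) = -10.44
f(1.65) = 9.36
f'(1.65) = 4.86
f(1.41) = 8.24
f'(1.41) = 4.43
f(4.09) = 26.58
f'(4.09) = 9.25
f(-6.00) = 24.85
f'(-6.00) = -8.91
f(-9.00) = 59.68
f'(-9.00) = -14.31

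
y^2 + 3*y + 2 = (y + 1)*(y + 2)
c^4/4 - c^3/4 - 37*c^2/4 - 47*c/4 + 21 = (c/4 + 1)*(c - 7)*(c - 1)*(c + 3)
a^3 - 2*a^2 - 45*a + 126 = (a - 6)*(a - 3)*(a + 7)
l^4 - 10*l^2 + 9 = (l - 3)*(l - 1)*(l + 1)*(l + 3)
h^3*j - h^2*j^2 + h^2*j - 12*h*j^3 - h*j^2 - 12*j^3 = (h - 4*j)*(h + 3*j)*(h*j + j)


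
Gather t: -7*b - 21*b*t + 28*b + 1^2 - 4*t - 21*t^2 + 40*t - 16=21*b - 21*t^2 + t*(36 - 21*b) - 15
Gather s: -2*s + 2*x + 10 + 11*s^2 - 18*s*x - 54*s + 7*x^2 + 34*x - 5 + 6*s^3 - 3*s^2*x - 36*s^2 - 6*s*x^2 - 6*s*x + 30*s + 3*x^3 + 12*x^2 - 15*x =6*s^3 + s^2*(-3*x - 25) + s*(-6*x^2 - 24*x - 26) + 3*x^3 + 19*x^2 + 21*x + 5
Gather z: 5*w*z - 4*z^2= 5*w*z - 4*z^2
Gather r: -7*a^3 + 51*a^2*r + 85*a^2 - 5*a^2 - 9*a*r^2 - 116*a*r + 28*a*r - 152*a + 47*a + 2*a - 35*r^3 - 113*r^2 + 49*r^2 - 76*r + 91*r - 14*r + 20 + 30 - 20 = -7*a^3 + 80*a^2 - 103*a - 35*r^3 + r^2*(-9*a - 64) + r*(51*a^2 - 88*a + 1) + 30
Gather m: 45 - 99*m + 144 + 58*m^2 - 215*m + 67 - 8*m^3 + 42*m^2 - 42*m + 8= -8*m^3 + 100*m^2 - 356*m + 264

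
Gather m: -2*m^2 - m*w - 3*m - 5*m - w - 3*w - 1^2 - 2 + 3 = -2*m^2 + m*(-w - 8) - 4*w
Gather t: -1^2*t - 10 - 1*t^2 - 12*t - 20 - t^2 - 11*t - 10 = -2*t^2 - 24*t - 40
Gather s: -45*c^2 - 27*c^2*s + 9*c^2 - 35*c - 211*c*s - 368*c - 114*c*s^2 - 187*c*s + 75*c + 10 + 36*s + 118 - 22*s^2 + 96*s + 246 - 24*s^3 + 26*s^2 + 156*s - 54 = -36*c^2 - 328*c - 24*s^3 + s^2*(4 - 114*c) + s*(-27*c^2 - 398*c + 288) + 320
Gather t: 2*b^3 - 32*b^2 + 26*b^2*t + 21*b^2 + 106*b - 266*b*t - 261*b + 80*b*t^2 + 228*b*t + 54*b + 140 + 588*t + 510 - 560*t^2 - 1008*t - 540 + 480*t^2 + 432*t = 2*b^3 - 11*b^2 - 101*b + t^2*(80*b - 80) + t*(26*b^2 - 38*b + 12) + 110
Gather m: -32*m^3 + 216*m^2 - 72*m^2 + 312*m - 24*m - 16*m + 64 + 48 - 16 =-32*m^3 + 144*m^2 + 272*m + 96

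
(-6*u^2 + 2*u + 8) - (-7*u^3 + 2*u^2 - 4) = 7*u^3 - 8*u^2 + 2*u + 12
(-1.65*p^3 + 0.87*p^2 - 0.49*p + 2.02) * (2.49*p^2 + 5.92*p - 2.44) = -4.1085*p^5 - 7.6017*p^4 + 7.9563*p^3 + 0.00620000000000109*p^2 + 13.154*p - 4.9288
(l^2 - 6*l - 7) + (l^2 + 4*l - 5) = 2*l^2 - 2*l - 12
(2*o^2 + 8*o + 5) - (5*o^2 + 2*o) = -3*o^2 + 6*o + 5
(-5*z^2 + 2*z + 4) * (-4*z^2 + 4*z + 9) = 20*z^4 - 28*z^3 - 53*z^2 + 34*z + 36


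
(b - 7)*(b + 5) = b^2 - 2*b - 35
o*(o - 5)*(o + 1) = o^3 - 4*o^2 - 5*o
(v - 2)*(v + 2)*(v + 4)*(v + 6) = v^4 + 10*v^3 + 20*v^2 - 40*v - 96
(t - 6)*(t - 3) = t^2 - 9*t + 18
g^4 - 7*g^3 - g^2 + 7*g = g*(g - 7)*(g - 1)*(g + 1)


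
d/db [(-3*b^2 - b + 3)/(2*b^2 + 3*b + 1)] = (-7*b^2 - 18*b - 10)/(4*b^4 + 12*b^3 + 13*b^2 + 6*b + 1)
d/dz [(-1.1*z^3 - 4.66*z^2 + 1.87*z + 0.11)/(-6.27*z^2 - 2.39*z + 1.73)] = (6.897*z^4 + 5.25800000000001*z^3 + 17.1533*z^2 - 14.7442*z + 3.498)/(39.3129*z^4 + 29.9706*z^3 - 15.9821*z^2 - 8.2694*z + 2.9929)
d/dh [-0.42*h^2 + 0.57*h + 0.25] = 0.57 - 0.84*h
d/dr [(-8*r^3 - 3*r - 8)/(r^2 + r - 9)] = (-8*r^4 - 16*r^3 + 219*r^2 + 16*r + 35)/(r^4 + 2*r^3 - 17*r^2 - 18*r + 81)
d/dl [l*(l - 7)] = 2*l - 7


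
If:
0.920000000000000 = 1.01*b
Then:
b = 0.91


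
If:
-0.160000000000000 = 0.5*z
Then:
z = -0.32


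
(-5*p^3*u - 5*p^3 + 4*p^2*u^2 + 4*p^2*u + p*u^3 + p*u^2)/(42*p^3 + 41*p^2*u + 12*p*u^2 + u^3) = p*(-5*p^2*u - 5*p^2 + 4*p*u^2 + 4*p*u + u^3 + u^2)/(42*p^3 + 41*p^2*u + 12*p*u^2 + u^3)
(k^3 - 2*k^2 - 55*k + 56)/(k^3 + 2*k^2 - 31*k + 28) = (k - 8)/(k - 4)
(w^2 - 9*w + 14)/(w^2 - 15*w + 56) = (w - 2)/(w - 8)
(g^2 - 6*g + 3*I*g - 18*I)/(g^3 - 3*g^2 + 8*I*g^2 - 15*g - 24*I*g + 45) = (g - 6)/(g^2 + g*(-3 + 5*I) - 15*I)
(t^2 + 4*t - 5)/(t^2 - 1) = (t + 5)/(t + 1)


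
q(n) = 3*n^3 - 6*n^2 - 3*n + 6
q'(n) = 9*n^2 - 12*n - 3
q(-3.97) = -264.37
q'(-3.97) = 186.49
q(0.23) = 5.03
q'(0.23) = -5.28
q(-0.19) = 6.33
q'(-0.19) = -0.40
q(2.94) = 21.55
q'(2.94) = 39.51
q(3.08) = 27.50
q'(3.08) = 45.42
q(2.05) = 0.48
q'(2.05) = 10.22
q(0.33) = 4.46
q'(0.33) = -5.98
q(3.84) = 75.88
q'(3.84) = 83.63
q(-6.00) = -840.00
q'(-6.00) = 393.00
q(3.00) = 24.00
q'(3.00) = 42.00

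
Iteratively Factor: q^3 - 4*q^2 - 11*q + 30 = (q - 5)*(q^2 + q - 6) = (q - 5)*(q + 3)*(q - 2)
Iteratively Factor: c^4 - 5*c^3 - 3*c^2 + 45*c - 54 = (c + 3)*(c^3 - 8*c^2 + 21*c - 18) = (c - 3)*(c + 3)*(c^2 - 5*c + 6) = (c - 3)^2*(c + 3)*(c - 2)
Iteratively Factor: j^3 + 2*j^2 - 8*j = (j + 4)*(j^2 - 2*j) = (j - 2)*(j + 4)*(j)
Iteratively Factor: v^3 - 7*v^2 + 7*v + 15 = (v + 1)*(v^2 - 8*v + 15) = (v - 5)*(v + 1)*(v - 3)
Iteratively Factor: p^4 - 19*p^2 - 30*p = (p + 3)*(p^3 - 3*p^2 - 10*p) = (p + 2)*(p + 3)*(p^2 - 5*p) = p*(p + 2)*(p + 3)*(p - 5)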